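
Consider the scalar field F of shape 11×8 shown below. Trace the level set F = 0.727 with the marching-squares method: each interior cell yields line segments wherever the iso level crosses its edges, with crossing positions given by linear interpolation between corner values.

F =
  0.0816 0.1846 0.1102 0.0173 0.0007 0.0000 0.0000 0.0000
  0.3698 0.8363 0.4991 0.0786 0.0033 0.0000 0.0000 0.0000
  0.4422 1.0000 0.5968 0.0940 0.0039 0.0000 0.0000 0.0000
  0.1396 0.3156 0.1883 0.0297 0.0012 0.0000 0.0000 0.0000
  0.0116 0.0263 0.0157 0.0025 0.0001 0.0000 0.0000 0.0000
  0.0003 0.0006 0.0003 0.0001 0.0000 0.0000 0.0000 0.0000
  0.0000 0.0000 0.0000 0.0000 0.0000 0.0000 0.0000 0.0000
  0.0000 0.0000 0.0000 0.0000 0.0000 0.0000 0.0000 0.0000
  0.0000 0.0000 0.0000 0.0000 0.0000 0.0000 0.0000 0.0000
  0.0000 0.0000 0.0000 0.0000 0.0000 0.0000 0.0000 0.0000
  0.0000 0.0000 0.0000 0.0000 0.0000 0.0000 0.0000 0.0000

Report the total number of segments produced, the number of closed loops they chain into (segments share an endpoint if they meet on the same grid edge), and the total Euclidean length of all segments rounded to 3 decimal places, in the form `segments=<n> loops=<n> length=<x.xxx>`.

cell (0,0): code 0100 → (0.832,1.000)–(1.000,0.766)
cell (0,1): code 1000 → (1.000,1.324)–(0.832,1.000)
cell (1,0): code 0110 → (1.000,0.766)–(2.000,0.511)
cell (1,1): code 1001 → (2.000,1.677)–(1.000,1.324)
cell (2,0): code 0010 → (2.000,0.511)–(2.399,1.000)
cell (2,1): code 0001 → (2.399,1.000)–(2.000,1.677)
total: 6 segments, chained into 1 closed loop(s), length Σ = 4.162818

segments=6 loops=1 length=4.163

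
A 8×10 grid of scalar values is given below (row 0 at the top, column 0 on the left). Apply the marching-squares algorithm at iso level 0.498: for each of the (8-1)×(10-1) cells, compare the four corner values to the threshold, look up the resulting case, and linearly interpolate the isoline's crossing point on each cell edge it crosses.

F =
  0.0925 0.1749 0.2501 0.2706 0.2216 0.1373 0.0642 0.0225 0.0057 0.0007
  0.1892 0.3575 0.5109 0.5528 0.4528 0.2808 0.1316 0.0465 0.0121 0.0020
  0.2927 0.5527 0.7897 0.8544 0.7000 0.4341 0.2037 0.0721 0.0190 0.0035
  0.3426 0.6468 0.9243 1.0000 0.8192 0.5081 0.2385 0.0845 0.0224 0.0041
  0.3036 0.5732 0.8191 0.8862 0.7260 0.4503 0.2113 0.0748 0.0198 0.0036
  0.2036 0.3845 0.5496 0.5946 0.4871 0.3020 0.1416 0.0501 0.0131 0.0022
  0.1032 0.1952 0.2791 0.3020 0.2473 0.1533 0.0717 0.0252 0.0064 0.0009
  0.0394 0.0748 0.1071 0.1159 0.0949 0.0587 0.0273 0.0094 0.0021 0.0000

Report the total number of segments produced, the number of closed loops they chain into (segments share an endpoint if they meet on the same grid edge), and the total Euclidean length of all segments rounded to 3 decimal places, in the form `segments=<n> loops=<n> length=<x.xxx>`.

cell (0,1): code 0100 → (0.951,2.000)–(1.000,1.916)
cell (0,2): code 1100 → (0.806,3.000)–(0.951,2.000)
cell (0,3): code 1000 → (1.000,3.548)–(0.806,3.000)
cell (1,0): code 0100 → (1.720,1.000)–(2.000,0.790)
cell (1,1): code 1110 → (1.000,1.916)–(1.720,1.000)
cell (1,3): code 1101 → (1.183,4.000)–(1.000,3.548)
cell (1,4): code 1000 → (2.000,4.760)–(1.183,4.000)
cell (2,0): code 0110 → (2.000,0.790)–(3.000,0.511)
cell (2,4): code 1101 → (2.864,5.000)–(2.000,4.760)
cell (2,5): code 1000 → (3.000,5.037)–(2.864,5.000)
cell (3,0): code 0110 → (3.000,0.511)–(4.000,0.721)
cell (3,4): code 1011 → (4.000,4.827)–(3.175,5.000)
cell (3,5): code 0001 → (3.175,5.000)–(3.000,5.037)
cell (4,0): code 0010 → (4.000,0.721)–(4.399,1.000)
cell (4,1): code 0111 → (4.399,1.000)–(5.000,1.687)
cell (4,3): code 1011 → (5.000,3.899)–(4.954,4.000)
cell (4,4): code 0001 → (4.954,4.000)–(4.000,4.827)
cell (5,1): code 0010 → (5.000,1.687)–(5.191,2.000)
cell (5,2): code 0011 → (5.191,2.000)–(5.330,3.000)
cell (5,3): code 0001 → (5.330,3.000)–(5.000,3.899)
total: 20 segments, chained into 1 closed loop(s), length Σ = 14.034796

segments=20 loops=1 length=14.035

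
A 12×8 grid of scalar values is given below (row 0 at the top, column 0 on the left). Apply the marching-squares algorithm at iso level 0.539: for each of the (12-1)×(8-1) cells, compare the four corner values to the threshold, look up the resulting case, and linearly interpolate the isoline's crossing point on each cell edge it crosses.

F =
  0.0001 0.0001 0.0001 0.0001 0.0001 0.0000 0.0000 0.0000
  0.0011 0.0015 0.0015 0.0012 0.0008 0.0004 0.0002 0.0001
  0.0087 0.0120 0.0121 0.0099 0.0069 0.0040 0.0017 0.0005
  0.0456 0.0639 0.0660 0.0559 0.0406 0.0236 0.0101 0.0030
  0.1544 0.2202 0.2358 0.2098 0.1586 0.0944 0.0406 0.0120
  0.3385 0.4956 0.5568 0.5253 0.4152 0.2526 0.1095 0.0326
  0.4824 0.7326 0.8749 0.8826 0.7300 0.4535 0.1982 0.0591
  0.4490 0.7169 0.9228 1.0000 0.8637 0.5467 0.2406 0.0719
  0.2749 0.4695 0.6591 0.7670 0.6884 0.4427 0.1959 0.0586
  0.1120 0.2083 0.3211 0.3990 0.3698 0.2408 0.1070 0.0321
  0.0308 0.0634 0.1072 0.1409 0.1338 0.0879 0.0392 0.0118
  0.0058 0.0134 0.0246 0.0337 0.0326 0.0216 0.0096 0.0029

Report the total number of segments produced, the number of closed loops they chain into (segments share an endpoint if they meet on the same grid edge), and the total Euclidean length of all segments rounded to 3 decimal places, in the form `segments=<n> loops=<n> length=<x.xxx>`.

cell (4,1): code 0100 → (4.945,2.000)–(5.000,1.709)
cell (4,2): code 1000 → (5.000,2.565)–(4.945,2.000)
cell (5,0): code 0100 → (5.183,1.000)–(6.000,0.226)
cell (5,1): code 1110 → (5.000,1.709)–(5.183,1.000)
cell (5,2): code 1101 → (5.038,3.000)–(5.000,2.565)
cell (5,3): code 1100 → (5.393,4.000)–(5.038,3.000)
cell (5,4): code 1000 → (6.000,4.691)–(5.393,4.000)
cell (6,0): code 0110 → (6.000,0.226)–(7.000,0.336)
cell (6,4): code 1101 → (6.917,5.000)–(6.000,4.691)
cell (6,5): code 1000 → (7.000,5.025)–(6.917,5.000)
cell (7,0): code 0010 → (7.000,0.336)–(7.719,1.000)
cell (7,1): code 0111 → (7.719,1.000)–(8.000,1.367)
cell (7,4): code 1011 → (8.000,4.608)–(7.074,5.000)
cell (7,5): code 0001 → (7.074,5.000)–(7.000,5.025)
cell (8,1): code 0010 → (8.000,1.367)–(8.355,2.000)
cell (8,2): code 0011 → (8.355,2.000)–(8.620,3.000)
cell (8,3): code 0011 → (8.620,3.000)–(8.469,4.000)
cell (8,4): code 0001 → (8.469,4.000)–(8.000,4.608)
total: 18 segments, chained into 1 closed loop(s), length Σ = 13.263143

segments=18 loops=1 length=13.263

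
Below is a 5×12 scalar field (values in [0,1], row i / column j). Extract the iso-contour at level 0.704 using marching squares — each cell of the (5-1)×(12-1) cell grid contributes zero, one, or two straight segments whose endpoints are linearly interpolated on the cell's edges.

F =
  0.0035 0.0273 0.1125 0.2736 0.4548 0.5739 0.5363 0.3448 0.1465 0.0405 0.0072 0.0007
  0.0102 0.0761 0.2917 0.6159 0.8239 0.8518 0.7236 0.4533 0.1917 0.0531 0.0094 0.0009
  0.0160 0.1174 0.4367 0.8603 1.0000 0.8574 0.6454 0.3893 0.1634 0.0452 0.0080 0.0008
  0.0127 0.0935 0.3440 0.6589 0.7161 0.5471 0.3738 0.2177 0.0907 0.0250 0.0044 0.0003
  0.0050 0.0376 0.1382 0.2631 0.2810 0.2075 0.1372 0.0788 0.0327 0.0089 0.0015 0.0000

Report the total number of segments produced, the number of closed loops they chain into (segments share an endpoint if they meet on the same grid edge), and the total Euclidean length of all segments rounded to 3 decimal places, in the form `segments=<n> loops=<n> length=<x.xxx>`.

segments=14 loops=1 length=9.154

cell (0,3): code 0100 → (0.675,4.000)–(1.000,3.424)
cell (0,4): code 1100 → (0.468,5.000)–(0.675,4.000)
cell (0,5): code 1100 → (0.895,6.000)–(0.468,5.000)
cell (0,6): code 1000 → (1.000,6.073)–(0.895,6.000)
cell (1,2): code 0100 → (1.360,3.000)–(2.000,2.631)
cell (1,3): code 1110 → (1.000,3.424)–(1.360,3.000)
cell (1,5): code 1011 → (2.000,5.724)–(1.251,6.000)
cell (1,6): code 0001 → (1.251,6.000)–(1.000,6.073)
cell (2,2): code 0010 → (2.000,2.631)–(2.776,3.000)
cell (2,3): code 0111 → (2.776,3.000)–(3.000,3.788)
cell (2,4): code 1011 → (3.000,4.072)–(2.494,5.000)
cell (2,5): code 0001 → (2.494,5.000)–(2.000,5.724)
cell (3,3): code 0010 → (3.000,3.788)–(3.028,4.000)
cell (3,4): code 0001 → (3.028,4.000)–(3.000,4.072)
total: 14 segments, chained into 1 closed loop(s), length Σ = 9.154403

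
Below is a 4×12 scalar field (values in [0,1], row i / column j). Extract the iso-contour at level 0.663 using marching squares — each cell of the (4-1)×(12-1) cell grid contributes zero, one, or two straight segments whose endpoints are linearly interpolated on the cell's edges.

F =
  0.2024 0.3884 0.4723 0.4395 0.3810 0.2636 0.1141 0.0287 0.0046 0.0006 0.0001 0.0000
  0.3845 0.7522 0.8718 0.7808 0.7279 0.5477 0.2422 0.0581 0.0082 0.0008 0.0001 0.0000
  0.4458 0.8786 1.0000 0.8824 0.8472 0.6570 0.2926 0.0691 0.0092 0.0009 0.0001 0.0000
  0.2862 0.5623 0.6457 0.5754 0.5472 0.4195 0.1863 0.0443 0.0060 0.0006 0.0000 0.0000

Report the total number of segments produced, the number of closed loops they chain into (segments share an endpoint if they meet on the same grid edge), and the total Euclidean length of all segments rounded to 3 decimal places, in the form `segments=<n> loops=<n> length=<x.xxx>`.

segments=12 loops=1 length=11.078

cell (0,0): code 0100 → (0.755,1.000)–(1.000,0.757)
cell (0,1): code 1100 → (0.477,2.000)–(0.755,1.000)
cell (0,2): code 1100 → (0.655,3.000)–(0.477,2.000)
cell (0,3): code 1100 → (0.813,4.000)–(0.655,3.000)
cell (0,4): code 1000 → (1.000,4.360)–(0.813,4.000)
cell (1,0): code 0110 → (1.000,0.757)–(2.000,0.502)
cell (1,4): code 1001 → (2.000,4.968)–(1.000,4.360)
cell (2,0): code 0010 → (2.000,0.502)–(2.682,1.000)
cell (2,1): code 0011 → (2.682,1.000)–(2.951,2.000)
cell (2,2): code 0011 → (2.951,2.000)–(2.715,3.000)
cell (2,3): code 0011 → (2.715,3.000)–(2.614,4.000)
cell (2,4): code 0001 → (2.614,4.000)–(2.000,4.968)
total: 12 segments, chained into 1 closed loop(s), length Σ = 11.078495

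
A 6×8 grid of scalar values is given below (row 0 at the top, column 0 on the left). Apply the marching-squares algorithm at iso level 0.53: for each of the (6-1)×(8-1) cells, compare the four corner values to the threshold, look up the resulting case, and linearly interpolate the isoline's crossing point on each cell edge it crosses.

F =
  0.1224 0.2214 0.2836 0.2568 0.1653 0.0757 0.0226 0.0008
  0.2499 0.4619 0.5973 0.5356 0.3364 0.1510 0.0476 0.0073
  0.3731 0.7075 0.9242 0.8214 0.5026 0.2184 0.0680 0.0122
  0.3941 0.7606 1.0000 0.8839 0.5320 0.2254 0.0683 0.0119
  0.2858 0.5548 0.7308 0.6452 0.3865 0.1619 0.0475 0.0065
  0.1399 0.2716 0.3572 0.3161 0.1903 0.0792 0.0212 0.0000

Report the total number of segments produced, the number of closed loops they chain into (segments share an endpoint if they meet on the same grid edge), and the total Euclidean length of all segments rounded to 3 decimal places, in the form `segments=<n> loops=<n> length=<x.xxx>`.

segments=16 loops=1 length=11.500

cell (0,1): code 0100 → (0.785,2.000)–(1.000,1.503)
cell (0,2): code 1100 → (0.980,3.000)–(0.785,2.000)
cell (0,3): code 1000 → (1.000,3.028)–(0.980,3.000)
cell (1,0): code 0100 → (1.277,1.000)–(2.000,0.469)
cell (1,1): code 1110 → (1.000,1.503)–(1.277,1.000)
cell (1,3): code 1001 → (2.000,3.914)–(1.000,3.028)
cell (2,0): code 0110 → (2.000,0.469)–(3.000,0.371)
cell (2,3): code 1101 → (2.932,4.000)–(2.000,3.914)
cell (2,4): code 1000 → (3.000,4.007)–(2.932,4.000)
cell (3,0): code 0110 → (3.000,0.371)–(4.000,0.908)
cell (3,3): code 1011 → (4.000,3.445)–(3.014,4.000)
cell (3,4): code 0001 → (3.014,4.000)–(3.000,4.007)
cell (4,0): code 0010 → (4.000,0.908)–(4.088,1.000)
cell (4,1): code 0011 → (4.088,1.000)–(4.537,2.000)
cell (4,2): code 0011 → (4.537,2.000)–(4.350,3.000)
cell (4,3): code 0001 → (4.350,3.000)–(4.000,3.445)
total: 16 segments, chained into 1 closed loop(s), length Σ = 11.500118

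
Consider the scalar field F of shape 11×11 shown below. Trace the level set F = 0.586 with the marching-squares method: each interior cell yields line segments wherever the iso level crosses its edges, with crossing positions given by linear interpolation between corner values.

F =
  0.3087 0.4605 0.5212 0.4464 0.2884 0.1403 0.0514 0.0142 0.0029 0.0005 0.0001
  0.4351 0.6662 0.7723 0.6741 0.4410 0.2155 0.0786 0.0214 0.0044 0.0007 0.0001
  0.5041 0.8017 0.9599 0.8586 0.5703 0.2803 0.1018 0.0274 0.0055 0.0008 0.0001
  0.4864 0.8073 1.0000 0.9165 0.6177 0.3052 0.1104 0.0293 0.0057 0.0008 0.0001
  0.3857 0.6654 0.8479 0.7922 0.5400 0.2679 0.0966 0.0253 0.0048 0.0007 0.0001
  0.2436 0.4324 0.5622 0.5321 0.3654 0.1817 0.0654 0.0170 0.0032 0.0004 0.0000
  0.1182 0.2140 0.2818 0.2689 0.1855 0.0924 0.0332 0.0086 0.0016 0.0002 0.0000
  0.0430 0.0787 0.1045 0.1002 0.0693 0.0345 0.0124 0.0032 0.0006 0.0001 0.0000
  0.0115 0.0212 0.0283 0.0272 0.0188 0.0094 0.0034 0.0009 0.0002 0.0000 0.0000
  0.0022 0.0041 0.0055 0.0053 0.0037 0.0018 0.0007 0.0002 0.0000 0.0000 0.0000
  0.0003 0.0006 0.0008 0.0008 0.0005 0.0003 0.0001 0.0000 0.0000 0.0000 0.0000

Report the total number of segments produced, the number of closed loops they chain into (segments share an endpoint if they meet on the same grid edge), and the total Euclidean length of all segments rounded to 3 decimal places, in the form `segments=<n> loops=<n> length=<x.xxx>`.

cell (0,0): code 0100 → (0.610,1.000)–(1.000,0.653)
cell (0,1): code 1100 → (0.258,2.000)–(0.610,1.000)
cell (0,2): code 1100 → (0.613,3.000)–(0.258,2.000)
cell (0,3): code 1000 → (1.000,3.378)–(0.613,3.000)
cell (1,0): code 0110 → (1.000,0.653)–(2.000,0.275)
cell (1,3): code 1001 → (2.000,3.946)–(1.000,3.378)
cell (2,0): code 0110 → (2.000,0.275)–(3.000,0.310)
cell (2,3): code 1101 → (2.331,4.000)–(2.000,3.946)
cell (2,4): code 1000 → (3.000,4.101)–(2.331,4.000)
cell (3,0): code 0110 → (3.000,0.310)–(4.000,0.716)
cell (3,3): code 1011 → (4.000,3.818)–(3.408,4.000)
cell (3,4): code 0001 → (3.408,4.000)–(3.000,4.101)
cell (4,0): code 0010 → (4.000,0.716)–(4.341,1.000)
cell (4,1): code 0011 → (4.341,1.000)–(4.917,2.000)
cell (4,2): code 0011 → (4.917,2.000)–(4.793,3.000)
cell (4,3): code 0001 → (4.793,3.000)–(4.000,3.818)
total: 16 segments, chained into 1 closed loop(s), length Σ = 13.278757

segments=16 loops=1 length=13.279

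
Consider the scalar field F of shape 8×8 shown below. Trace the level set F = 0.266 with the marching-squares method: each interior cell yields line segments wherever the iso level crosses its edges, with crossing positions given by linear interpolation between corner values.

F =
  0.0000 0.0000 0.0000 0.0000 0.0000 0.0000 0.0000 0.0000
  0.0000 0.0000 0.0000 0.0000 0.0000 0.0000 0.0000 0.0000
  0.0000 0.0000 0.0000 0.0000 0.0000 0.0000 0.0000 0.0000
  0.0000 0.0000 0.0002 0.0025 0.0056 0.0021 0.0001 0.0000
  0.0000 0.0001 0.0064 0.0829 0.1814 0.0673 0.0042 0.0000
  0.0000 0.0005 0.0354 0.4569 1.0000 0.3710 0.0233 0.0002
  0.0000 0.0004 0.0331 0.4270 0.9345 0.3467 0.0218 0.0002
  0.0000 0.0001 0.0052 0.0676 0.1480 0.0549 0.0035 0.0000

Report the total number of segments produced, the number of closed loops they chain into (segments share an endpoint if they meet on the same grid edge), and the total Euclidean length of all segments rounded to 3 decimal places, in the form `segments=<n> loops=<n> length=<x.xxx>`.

segments=10 loops=1 length=8.566

cell (4,2): code 0100 → (4.490,3.000)–(5.000,2.547)
cell (4,3): code 1100 → (4.103,4.000)–(4.490,3.000)
cell (4,4): code 1100 → (4.654,5.000)–(4.103,4.000)
cell (4,5): code 1000 → (5.000,5.302)–(4.654,5.000)
cell (5,2): code 0110 → (5.000,2.547)–(6.000,2.591)
cell (5,5): code 1001 → (6.000,5.248)–(5.000,5.302)
cell (6,2): code 0010 → (6.000,2.591)–(6.448,3.000)
cell (6,3): code 0011 → (6.448,3.000)–(6.850,4.000)
cell (6,4): code 0011 → (6.850,4.000)–(6.277,5.000)
cell (6,5): code 0001 → (6.277,5.000)–(6.000,5.248)
total: 10 segments, chained into 1 closed loop(s), length Σ = 8.566214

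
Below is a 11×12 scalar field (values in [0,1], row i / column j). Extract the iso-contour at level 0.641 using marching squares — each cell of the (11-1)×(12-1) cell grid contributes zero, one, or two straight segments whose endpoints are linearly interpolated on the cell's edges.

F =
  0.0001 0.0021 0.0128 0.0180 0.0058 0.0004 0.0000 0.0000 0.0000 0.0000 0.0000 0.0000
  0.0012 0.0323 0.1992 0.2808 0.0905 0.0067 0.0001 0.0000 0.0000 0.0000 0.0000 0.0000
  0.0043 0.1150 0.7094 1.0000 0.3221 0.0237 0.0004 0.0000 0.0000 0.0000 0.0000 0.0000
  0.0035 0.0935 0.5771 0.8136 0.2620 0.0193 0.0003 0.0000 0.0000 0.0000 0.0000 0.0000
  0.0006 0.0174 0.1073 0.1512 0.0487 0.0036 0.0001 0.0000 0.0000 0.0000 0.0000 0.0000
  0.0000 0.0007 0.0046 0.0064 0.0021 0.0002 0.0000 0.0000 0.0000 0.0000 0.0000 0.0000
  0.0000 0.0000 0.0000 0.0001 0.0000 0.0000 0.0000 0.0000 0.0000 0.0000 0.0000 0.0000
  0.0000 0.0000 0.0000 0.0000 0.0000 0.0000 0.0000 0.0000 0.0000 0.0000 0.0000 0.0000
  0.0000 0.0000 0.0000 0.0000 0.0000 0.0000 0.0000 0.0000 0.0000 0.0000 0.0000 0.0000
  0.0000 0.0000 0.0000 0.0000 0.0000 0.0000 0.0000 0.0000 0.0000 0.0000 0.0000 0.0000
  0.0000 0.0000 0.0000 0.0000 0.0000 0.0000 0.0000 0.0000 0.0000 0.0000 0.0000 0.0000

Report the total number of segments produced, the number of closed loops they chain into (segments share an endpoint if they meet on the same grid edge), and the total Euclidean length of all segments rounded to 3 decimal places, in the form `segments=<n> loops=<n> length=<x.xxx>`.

segments=8 loops=1 length=5.257

cell (1,1): code 0100 → (1.866,2.000)–(2.000,1.885)
cell (1,2): code 1100 → (1.501,3.000)–(1.866,2.000)
cell (1,3): code 1000 → (2.000,3.530)–(1.501,3.000)
cell (2,1): code 0010 → (2.000,1.885)–(2.517,2.000)
cell (2,2): code 0111 → (2.517,2.000)–(3.000,2.270)
cell (2,3): code 1001 → (3.000,3.313)–(2.000,3.530)
cell (3,2): code 0010 → (3.000,2.270)–(3.261,3.000)
cell (3,3): code 0001 → (3.261,3.000)–(3.000,3.313)
total: 8 segments, chained into 1 closed loop(s), length Σ = 5.257409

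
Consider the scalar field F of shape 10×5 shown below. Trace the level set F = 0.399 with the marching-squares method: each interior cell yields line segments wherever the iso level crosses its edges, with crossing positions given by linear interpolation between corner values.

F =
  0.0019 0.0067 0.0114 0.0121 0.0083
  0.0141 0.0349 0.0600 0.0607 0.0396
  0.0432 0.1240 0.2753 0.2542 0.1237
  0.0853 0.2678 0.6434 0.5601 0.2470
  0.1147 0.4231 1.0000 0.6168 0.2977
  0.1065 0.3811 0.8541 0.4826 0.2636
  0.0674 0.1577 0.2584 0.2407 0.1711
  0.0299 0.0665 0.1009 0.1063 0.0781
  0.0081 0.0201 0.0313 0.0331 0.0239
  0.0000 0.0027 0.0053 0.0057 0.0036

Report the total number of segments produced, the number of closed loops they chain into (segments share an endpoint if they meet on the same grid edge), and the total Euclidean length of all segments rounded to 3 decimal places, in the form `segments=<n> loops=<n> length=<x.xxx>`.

cell (2,1): code 0100 → (2.336,2.000)–(3.000,1.349)
cell (2,2): code 1100 → (2.473,3.000)–(2.336,2.000)
cell (2,3): code 1000 → (3.000,3.515)–(2.473,3.000)
cell (3,0): code 0100 → (3.845,1.000)–(4.000,0.922)
cell (3,1): code 1110 → (3.000,1.349)–(3.845,1.000)
cell (3,3): code 1001 → (4.000,3.683)–(3.000,3.515)
cell (4,0): code 0010 → (4.000,0.922)–(4.574,1.000)
cell (4,1): code 0111 → (4.574,1.000)–(5.000,1.038)
cell (4,3): code 1001 → (5.000,3.382)–(4.000,3.683)
cell (5,1): code 0010 → (5.000,1.038)–(5.764,2.000)
cell (5,2): code 0011 → (5.764,2.000)–(5.346,3.000)
cell (5,3): code 0001 → (5.346,3.000)–(5.000,3.382)
total: 12 segments, chained into 1 closed loop(s), length Σ = 9.655985

segments=12 loops=1 length=9.656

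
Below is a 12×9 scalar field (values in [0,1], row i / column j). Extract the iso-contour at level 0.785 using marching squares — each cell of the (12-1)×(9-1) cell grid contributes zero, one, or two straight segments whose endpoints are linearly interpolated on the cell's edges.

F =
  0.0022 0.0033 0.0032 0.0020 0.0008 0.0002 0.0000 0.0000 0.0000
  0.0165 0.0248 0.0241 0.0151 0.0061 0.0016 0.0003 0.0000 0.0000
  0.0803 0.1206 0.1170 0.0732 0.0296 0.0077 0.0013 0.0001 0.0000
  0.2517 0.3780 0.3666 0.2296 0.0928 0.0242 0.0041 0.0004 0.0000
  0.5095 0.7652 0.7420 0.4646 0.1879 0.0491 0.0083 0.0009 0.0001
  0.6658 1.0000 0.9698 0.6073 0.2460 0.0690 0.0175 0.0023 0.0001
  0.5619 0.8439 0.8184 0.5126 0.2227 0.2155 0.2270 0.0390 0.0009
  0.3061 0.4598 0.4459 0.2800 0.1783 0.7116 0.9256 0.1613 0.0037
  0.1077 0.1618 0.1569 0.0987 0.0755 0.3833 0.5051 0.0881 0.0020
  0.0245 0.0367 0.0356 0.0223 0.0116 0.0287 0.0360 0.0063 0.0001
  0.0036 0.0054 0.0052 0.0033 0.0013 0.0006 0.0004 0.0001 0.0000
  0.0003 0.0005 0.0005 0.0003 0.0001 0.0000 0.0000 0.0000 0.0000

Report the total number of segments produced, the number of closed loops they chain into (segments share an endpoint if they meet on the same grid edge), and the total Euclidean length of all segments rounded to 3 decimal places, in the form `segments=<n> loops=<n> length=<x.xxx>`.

segments=12 loops=2 length=8.731

cell (4,0): code 0100 → (4.084,1.000)–(5.000,0.357)
cell (4,1): code 1100 → (4.189,2.000)–(4.084,1.000)
cell (4,2): code 1000 → (5.000,2.510)–(4.189,2.000)
cell (5,0): code 0110 → (5.000,0.357)–(6.000,0.791)
cell (5,2): code 1001 → (6.000,2.109)–(5.000,2.510)
cell (6,0): code 0010 → (6.000,0.791)–(6.153,1.000)
cell (6,1): code 0011 → (6.153,1.000)–(6.090,2.000)
cell (6,2): code 0001 → (6.090,2.000)–(6.000,2.109)
cell (6,5): code 0100 → (6.799,6.000)–(7.000,5.343)
cell (6,6): code 1000 → (7.000,6.184)–(6.799,6.000)
cell (7,5): code 0010 → (7.000,5.343)–(7.334,6.000)
cell (7,6): code 0001 → (7.334,6.000)–(7.000,6.184)
total: 12 segments, chained into 2 closed loop(s), length Σ = 8.731266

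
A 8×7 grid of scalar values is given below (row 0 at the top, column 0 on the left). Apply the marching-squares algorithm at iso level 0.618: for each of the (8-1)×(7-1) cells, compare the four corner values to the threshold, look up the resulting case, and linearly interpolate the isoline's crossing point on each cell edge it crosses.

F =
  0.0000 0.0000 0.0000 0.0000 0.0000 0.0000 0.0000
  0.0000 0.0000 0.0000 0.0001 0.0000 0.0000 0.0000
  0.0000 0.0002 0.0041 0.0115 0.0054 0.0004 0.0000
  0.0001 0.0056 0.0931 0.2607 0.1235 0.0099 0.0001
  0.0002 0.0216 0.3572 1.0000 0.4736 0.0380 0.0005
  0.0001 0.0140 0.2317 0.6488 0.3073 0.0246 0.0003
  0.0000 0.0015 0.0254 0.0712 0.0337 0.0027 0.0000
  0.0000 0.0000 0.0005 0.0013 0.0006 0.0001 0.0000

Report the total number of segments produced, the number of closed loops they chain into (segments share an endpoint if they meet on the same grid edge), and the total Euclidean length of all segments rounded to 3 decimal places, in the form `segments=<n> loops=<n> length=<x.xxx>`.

segments=6 loops=1 length=4.186

cell (3,2): code 0100 → (3.483,3.000)–(4.000,2.406)
cell (3,3): code 1000 → (4.000,3.726)–(3.483,3.000)
cell (4,2): code 0110 → (4.000,2.406)–(5.000,2.926)
cell (4,3): code 1001 → (5.000,3.090)–(4.000,3.726)
cell (5,2): code 0010 → (5.000,2.926)–(5.053,3.000)
cell (5,3): code 0001 → (5.053,3.000)–(5.000,3.090)
total: 6 segments, chained into 1 closed loop(s), length Σ = 4.186358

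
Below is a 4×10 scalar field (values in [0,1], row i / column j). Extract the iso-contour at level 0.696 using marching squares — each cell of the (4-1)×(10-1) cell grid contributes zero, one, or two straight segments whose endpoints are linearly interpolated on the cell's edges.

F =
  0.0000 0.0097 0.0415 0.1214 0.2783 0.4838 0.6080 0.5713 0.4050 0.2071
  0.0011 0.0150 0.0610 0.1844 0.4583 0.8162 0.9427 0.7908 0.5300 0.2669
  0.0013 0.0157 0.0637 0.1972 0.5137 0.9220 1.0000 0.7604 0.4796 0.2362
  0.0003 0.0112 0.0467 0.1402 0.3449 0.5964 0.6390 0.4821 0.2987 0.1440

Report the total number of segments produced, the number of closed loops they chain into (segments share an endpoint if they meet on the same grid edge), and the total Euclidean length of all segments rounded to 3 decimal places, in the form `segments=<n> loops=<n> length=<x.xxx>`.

cell (0,4): code 0100 → (0.638,5.000)–(1.000,4.664)
cell (0,5): code 1100 → (0.263,6.000)–(0.638,5.000)
cell (0,6): code 1100 → (0.568,7.000)–(0.263,6.000)
cell (0,7): code 1000 → (1.000,7.363)–(0.568,7.000)
cell (1,4): code 0110 → (1.000,4.664)–(2.000,4.446)
cell (1,7): code 1001 → (2.000,7.229)–(1.000,7.363)
cell (2,4): code 0010 → (2.000,4.446)–(2.694,5.000)
cell (2,5): code 0011 → (2.694,5.000)–(2.842,6.000)
cell (2,6): code 0011 → (2.842,6.000)–(2.231,7.000)
cell (2,7): code 0001 → (2.231,7.000)–(2.000,7.229)
total: 10 segments, chained into 1 closed loop(s), length Σ = 8.600295

segments=10 loops=1 length=8.600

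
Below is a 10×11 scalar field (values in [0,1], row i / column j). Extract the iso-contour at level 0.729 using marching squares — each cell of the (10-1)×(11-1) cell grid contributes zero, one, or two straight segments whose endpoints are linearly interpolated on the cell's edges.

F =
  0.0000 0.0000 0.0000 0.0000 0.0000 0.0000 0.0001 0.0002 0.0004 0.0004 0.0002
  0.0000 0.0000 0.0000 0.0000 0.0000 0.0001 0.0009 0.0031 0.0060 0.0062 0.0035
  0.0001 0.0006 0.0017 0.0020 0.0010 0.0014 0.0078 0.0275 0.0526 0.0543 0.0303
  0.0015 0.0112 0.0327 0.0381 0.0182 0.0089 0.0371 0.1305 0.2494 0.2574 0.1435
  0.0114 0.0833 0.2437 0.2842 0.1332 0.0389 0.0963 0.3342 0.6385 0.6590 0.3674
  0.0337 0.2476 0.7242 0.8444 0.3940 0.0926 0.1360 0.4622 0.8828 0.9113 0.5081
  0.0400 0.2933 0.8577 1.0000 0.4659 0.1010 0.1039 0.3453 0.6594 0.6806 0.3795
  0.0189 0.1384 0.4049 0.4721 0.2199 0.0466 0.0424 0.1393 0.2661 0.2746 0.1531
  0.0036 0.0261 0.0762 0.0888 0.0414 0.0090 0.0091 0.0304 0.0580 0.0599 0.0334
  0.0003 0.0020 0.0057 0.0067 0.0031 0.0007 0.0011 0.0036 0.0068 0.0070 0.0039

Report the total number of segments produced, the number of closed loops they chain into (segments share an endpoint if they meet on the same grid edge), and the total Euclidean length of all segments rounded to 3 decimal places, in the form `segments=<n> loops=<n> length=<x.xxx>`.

segments=14 loops=2 length=10.778

cell (4,2): code 0100 → (4.794,3.000)–(5.000,2.040)
cell (4,3): code 1000 → (5.000,3.256)–(4.794,3.000)
cell (4,7): code 0100 → (4.370,8.000)–(5.000,7.634)
cell (4,8): code 1100 → (4.277,9.000)–(4.370,8.000)
cell (4,9): code 1000 → (5.000,9.452)–(4.277,9.000)
cell (5,1): code 0100 → (5.036,2.000)–(6.000,1.772)
cell (5,2): code 1110 → (5.000,2.040)–(5.036,2.000)
cell (5,3): code 1001 → (6.000,3.507)–(5.000,3.256)
cell (5,7): code 0010 → (5.000,7.634)–(5.688,8.000)
cell (5,8): code 0011 → (5.688,8.000)–(5.790,9.000)
cell (5,9): code 0001 → (5.790,9.000)–(5.000,9.452)
cell (6,1): code 0010 → (6.000,1.772)–(6.284,2.000)
cell (6,2): code 0011 → (6.284,2.000)–(6.513,3.000)
cell (6,3): code 0001 → (6.513,3.000)–(6.000,3.507)
total: 14 segments, chained into 2 closed loop(s), length Σ = 10.778048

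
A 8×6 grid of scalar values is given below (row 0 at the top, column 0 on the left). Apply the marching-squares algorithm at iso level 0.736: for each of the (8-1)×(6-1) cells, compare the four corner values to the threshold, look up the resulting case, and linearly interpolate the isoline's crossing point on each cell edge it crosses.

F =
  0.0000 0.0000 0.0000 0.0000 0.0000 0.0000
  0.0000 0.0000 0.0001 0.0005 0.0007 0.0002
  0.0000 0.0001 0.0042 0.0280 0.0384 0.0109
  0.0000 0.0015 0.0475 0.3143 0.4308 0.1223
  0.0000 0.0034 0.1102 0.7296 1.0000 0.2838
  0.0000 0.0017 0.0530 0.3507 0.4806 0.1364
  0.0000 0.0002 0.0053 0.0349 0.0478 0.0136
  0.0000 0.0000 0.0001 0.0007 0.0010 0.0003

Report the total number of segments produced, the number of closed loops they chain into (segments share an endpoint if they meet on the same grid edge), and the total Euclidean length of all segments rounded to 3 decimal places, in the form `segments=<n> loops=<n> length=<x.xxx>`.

segments=4 loops=1 length=3.402

cell (3,3): code 0100 → (3.536,4.000)–(4.000,3.024)
cell (3,4): code 1000 → (4.000,4.369)–(3.536,4.000)
cell (4,3): code 0010 → (4.000,3.024)–(4.508,4.000)
cell (4,4): code 0001 → (4.508,4.000)–(4.000,4.369)
total: 4 segments, chained into 1 closed loop(s), length Σ = 3.401930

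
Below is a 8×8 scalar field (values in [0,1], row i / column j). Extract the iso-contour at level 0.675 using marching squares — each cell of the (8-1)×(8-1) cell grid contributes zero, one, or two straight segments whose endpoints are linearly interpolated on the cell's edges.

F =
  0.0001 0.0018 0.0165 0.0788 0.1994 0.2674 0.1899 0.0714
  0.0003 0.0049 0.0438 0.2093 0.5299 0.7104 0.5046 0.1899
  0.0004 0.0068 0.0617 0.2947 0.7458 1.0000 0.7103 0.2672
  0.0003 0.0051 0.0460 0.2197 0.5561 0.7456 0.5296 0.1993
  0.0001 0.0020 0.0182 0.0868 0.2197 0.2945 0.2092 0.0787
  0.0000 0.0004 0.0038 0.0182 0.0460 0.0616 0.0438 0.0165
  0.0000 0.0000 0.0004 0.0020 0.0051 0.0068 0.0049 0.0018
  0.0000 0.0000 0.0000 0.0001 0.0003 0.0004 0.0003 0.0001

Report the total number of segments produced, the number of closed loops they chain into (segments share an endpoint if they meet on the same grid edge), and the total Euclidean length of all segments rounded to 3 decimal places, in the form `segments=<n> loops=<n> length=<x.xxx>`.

segments=12 loops=1 length=6.492

cell (0,4): code 0100 → (0.920,5.000)–(1.000,4.804)
cell (0,5): code 1000 → (1.000,5.172)–(0.920,5.000)
cell (1,3): code 0100 → (1.672,4.000)–(2.000,3.843)
cell (1,4): code 1110 → (1.000,4.804)–(1.672,4.000)
cell (1,5): code 1101 → (1.828,6.000)–(1.000,5.172)
cell (1,6): code 1000 → (2.000,6.080)–(1.828,6.000)
cell (2,3): code 0010 → (2.000,3.843)–(2.373,4.000)
cell (2,4): code 0111 → (2.373,4.000)–(3.000,4.627)
cell (2,5): code 1011 → (3.000,5.327)–(2.195,6.000)
cell (2,6): code 0001 → (2.195,6.000)–(2.000,6.080)
cell (3,4): code 0010 → (3.000,4.627)–(3.157,5.000)
cell (3,5): code 0001 → (3.157,5.000)–(3.000,5.327)
total: 12 segments, chained into 1 closed loop(s), length Σ = 6.491534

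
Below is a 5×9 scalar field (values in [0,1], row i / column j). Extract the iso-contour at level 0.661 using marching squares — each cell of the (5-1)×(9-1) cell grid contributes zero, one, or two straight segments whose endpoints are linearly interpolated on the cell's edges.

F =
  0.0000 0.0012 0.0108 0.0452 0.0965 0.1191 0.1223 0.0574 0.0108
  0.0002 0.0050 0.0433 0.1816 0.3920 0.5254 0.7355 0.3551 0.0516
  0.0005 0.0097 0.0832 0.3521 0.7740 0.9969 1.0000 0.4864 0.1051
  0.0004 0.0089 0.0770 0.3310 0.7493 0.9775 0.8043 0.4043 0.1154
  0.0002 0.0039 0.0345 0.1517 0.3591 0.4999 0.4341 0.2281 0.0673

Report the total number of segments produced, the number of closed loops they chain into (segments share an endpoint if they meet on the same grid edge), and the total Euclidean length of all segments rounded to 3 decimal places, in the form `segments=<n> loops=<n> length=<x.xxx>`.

segments=12 loops=1 length=8.908

cell (0,5): code 0100 → (0.879,6.000)–(1.000,5.645)
cell (0,6): code 1000 → (1.000,6.196)–(0.879,6.000)
cell (1,3): code 0100 → (1.704,4.000)–(2.000,3.732)
cell (1,4): code 1100 → (1.288,5.000)–(1.704,4.000)
cell (1,5): code 1110 → (1.000,5.645)–(1.288,5.000)
cell (1,6): code 1001 → (2.000,6.660)–(1.000,6.196)
cell (2,3): code 0110 → (2.000,3.732)–(3.000,3.789)
cell (2,6): code 1001 → (3.000,6.358)–(2.000,6.660)
cell (3,3): code 0010 → (3.000,3.789)–(3.226,4.000)
cell (3,4): code 0011 → (3.226,4.000)–(3.663,5.000)
cell (3,5): code 0011 → (3.663,5.000)–(3.387,6.000)
cell (3,6): code 0001 → (3.387,6.000)–(3.000,6.358)
total: 12 segments, chained into 1 closed loop(s), length Σ = 8.908134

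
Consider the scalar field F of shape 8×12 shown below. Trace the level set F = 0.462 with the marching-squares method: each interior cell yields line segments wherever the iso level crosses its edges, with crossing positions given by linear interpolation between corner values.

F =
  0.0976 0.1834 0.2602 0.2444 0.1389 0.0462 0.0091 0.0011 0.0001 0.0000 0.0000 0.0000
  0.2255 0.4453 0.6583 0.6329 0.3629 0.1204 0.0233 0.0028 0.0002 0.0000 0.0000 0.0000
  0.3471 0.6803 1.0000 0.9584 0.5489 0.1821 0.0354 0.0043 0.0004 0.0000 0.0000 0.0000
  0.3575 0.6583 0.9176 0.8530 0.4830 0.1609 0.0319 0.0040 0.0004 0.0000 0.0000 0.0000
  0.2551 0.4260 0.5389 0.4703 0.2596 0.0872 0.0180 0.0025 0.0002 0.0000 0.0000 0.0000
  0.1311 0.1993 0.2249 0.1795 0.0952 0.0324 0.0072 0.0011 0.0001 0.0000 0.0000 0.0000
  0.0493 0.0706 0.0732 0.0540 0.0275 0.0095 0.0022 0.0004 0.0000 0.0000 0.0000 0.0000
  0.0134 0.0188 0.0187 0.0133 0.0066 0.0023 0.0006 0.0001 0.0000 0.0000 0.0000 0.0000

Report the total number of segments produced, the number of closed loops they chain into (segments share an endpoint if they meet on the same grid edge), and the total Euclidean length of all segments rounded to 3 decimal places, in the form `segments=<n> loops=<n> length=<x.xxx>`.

segments=16 loops=1 length=11.898

cell (0,1): code 0100 → (0.507,2.000)–(1.000,1.078)
cell (0,2): code 1100 → (0.560,3.000)–(0.507,2.000)
cell (0,3): code 1000 → (1.000,3.633)–(0.560,3.000)
cell (1,0): code 0100 → (1.071,1.000)–(2.000,0.345)
cell (1,1): code 1110 → (1.000,1.078)–(1.071,1.000)
cell (1,3): code 1101 → (1.533,4.000)–(1.000,3.633)
cell (1,4): code 1000 → (2.000,4.237)–(1.533,4.000)
cell (2,0): code 0110 → (2.000,0.345)–(3.000,0.347)
cell (2,4): code 1001 → (3.000,4.065)–(2.000,4.237)
cell (3,0): code 0010 → (3.000,0.347)–(3.845,1.000)
cell (3,1): code 0111 → (3.845,1.000)–(4.000,1.319)
cell (3,3): code 1011 → (4.000,3.039)–(3.094,4.000)
cell (3,4): code 0001 → (3.094,4.000)–(3.000,4.065)
cell (4,1): code 0010 → (4.000,1.319)–(4.245,2.000)
cell (4,2): code 0011 → (4.245,2.000)–(4.029,3.000)
cell (4,3): code 0001 → (4.029,3.000)–(4.000,3.039)
total: 16 segments, chained into 1 closed loop(s), length Σ = 11.898131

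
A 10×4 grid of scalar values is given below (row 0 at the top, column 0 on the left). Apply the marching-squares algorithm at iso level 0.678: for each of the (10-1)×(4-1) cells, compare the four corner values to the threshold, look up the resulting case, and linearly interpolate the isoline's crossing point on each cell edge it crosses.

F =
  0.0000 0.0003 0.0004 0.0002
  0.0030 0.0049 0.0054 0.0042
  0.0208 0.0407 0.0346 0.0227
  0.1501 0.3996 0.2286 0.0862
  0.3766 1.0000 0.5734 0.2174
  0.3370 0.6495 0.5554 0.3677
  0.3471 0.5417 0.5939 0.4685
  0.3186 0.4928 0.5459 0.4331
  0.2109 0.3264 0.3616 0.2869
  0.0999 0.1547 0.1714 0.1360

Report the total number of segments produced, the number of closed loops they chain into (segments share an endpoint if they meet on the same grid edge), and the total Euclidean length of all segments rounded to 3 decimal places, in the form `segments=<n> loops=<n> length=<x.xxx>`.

cell (3,0): code 0100 → (3.464,1.000)–(4.000,0.483)
cell (3,1): code 1000 → (4.000,1.755)–(3.464,1.000)
cell (4,0): code 0010 → (4.000,0.483)–(4.919,1.000)
cell (4,1): code 0001 → (4.919,1.000)–(4.000,1.755)
total: 4 segments, chained into 1 closed loop(s), length Σ = 3.913468

segments=4 loops=1 length=3.913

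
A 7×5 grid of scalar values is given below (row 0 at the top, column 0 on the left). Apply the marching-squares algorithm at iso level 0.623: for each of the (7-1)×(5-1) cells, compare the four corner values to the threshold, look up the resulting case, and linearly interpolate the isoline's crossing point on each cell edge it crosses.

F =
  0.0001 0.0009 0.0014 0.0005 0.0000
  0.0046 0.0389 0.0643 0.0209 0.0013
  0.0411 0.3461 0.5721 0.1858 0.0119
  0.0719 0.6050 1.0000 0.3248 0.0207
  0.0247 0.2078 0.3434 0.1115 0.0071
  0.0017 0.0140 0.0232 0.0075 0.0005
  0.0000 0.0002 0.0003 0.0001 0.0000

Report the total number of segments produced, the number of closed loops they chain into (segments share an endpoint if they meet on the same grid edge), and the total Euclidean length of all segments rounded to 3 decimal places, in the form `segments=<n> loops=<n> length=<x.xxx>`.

segments=4 loops=1 length=4.257

cell (2,1): code 0100 → (2.119,2.000)–(3.000,1.046)
cell (2,2): code 1000 → (3.000,2.558)–(2.119,2.000)
cell (3,1): code 0010 → (3.000,1.046)–(3.574,2.000)
cell (3,2): code 0001 → (3.574,2.000)–(3.000,2.558)
total: 4 segments, chained into 1 closed loop(s), length Σ = 4.256708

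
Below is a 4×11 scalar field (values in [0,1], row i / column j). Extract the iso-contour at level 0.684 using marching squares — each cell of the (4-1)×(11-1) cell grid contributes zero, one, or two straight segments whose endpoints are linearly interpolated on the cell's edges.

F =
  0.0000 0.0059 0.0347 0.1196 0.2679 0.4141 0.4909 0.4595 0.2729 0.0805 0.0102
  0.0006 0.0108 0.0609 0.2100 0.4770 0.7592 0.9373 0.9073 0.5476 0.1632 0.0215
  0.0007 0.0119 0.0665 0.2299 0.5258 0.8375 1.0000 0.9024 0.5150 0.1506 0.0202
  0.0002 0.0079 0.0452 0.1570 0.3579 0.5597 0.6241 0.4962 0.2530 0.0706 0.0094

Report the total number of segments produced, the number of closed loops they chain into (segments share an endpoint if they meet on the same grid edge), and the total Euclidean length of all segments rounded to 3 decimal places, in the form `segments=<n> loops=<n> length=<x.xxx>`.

segments=10 loops=1 length=8.834

cell (0,4): code 0100 → (0.782,5.000)–(1.000,4.734)
cell (0,5): code 1100 → (0.433,6.000)–(0.782,5.000)
cell (0,6): code 1100 → (0.501,7.000)–(0.433,6.000)
cell (0,7): code 1000 → (1.000,7.621)–(0.501,7.000)
cell (1,4): code 0110 → (1.000,4.734)–(2.000,4.508)
cell (1,7): code 1001 → (2.000,7.564)–(1.000,7.621)
cell (2,4): code 0010 → (2.000,4.508)–(2.553,5.000)
cell (2,5): code 0011 → (2.553,5.000)–(2.841,6.000)
cell (2,6): code 0011 → (2.841,6.000)–(2.538,7.000)
cell (2,7): code 0001 → (2.538,7.000)–(2.000,7.564)
total: 10 segments, chained into 1 closed loop(s), length Σ = 8.833793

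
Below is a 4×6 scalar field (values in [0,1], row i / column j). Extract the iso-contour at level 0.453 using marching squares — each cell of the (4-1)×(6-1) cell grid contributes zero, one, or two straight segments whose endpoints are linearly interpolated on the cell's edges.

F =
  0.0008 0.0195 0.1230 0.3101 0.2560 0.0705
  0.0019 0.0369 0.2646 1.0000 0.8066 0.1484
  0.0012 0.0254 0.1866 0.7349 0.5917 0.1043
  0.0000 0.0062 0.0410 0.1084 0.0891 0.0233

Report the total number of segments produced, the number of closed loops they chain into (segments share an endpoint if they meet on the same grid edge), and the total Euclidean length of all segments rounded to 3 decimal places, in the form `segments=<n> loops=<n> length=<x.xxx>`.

cell (0,2): code 0100 → (0.207,3.000)–(1.000,2.256)
cell (0,3): code 1100 → (0.358,4.000)–(0.207,3.000)
cell (0,4): code 1000 → (1.000,4.537)–(0.358,4.000)
cell (1,2): code 0110 → (1.000,2.256)–(2.000,2.486)
cell (1,4): code 1001 → (2.000,4.285)–(1.000,4.537)
cell (2,2): code 0010 → (2.000,2.486)–(2.450,3.000)
cell (2,3): code 0011 → (2.450,3.000)–(2.276,4.000)
cell (2,4): code 0001 → (2.276,4.000)–(2.000,4.285)
total: 8 segments, chained into 1 closed loop(s), length Σ = 7.087834

segments=8 loops=1 length=7.088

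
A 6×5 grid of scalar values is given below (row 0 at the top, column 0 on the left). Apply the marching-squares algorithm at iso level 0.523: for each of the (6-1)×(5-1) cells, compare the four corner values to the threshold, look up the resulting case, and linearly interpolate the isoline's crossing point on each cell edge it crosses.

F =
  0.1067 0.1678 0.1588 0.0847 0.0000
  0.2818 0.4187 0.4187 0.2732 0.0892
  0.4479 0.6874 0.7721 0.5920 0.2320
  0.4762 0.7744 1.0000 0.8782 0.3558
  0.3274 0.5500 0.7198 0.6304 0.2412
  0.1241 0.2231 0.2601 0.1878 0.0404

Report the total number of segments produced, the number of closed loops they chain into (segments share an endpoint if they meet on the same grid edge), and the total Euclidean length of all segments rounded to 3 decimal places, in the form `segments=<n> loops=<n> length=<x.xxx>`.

cell (1,0): code 0100 → (1.388,1.000)–(2.000,0.314)
cell (1,1): code 1100 → (1.295,2.000)–(1.388,1.000)
cell (1,2): code 1100 → (1.784,3.000)–(1.295,2.000)
cell (1,3): code 1000 → (2.000,3.192)–(1.784,3.000)
cell (2,0): code 0110 → (2.000,0.314)–(3.000,0.157)
cell (2,3): code 1001 → (3.000,3.680)–(2.000,3.192)
cell (3,0): code 0110 → (3.000,0.157)–(4.000,0.879)
cell (3,3): code 1001 → (4.000,3.276)–(3.000,3.680)
cell (4,0): code 0010 → (4.000,0.879)–(4.083,1.000)
cell (4,1): code 0011 → (4.083,1.000)–(4.428,2.000)
cell (4,2): code 0011 → (4.428,2.000)–(4.243,3.000)
cell (4,3): code 0001 → (4.243,3.000)–(4.000,3.276)
total: 12 segments, chained into 1 closed loop(s), length Σ = 10.351940

segments=12 loops=1 length=10.352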